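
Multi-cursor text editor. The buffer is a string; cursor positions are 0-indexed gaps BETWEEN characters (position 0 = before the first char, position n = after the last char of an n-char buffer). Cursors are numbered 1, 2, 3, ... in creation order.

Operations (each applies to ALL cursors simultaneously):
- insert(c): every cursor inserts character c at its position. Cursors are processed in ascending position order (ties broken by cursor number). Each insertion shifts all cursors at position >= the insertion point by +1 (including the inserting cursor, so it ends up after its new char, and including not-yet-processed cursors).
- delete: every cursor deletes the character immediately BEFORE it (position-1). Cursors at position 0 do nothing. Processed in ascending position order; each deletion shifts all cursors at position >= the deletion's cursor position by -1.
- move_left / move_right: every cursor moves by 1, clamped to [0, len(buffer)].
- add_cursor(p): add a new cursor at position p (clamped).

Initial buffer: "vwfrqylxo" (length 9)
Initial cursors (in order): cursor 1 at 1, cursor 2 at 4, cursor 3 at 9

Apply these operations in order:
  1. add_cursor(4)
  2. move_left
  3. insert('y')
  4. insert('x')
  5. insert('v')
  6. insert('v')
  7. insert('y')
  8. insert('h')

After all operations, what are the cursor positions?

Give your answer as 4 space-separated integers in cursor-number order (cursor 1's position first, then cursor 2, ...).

After op 1 (add_cursor(4)): buffer="vwfrqylxo" (len 9), cursors c1@1 c2@4 c4@4 c3@9, authorship .........
After op 2 (move_left): buffer="vwfrqylxo" (len 9), cursors c1@0 c2@3 c4@3 c3@8, authorship .........
After op 3 (insert('y')): buffer="yvwfyyrqylxyo" (len 13), cursors c1@1 c2@6 c4@6 c3@12, authorship 1...24.....3.
After op 4 (insert('x')): buffer="yxvwfyyxxrqylxyxo" (len 17), cursors c1@2 c2@9 c4@9 c3@16, authorship 11...2424.....33.
After op 5 (insert('v')): buffer="yxvvwfyyxxvvrqylxyxvo" (len 21), cursors c1@3 c2@12 c4@12 c3@20, authorship 111...242424.....333.
After op 6 (insert('v')): buffer="yxvvvwfyyxxvvvvrqylxyxvvo" (len 25), cursors c1@4 c2@15 c4@15 c3@24, authorship 1111...24242424.....3333.
After op 7 (insert('y')): buffer="yxvvyvwfyyxxvvvvyyrqylxyxvvyo" (len 29), cursors c1@5 c2@18 c4@18 c3@28, authorship 11111...2424242424.....33333.
After op 8 (insert('h')): buffer="yxvvyhvwfyyxxvvvvyyhhrqylxyxvvyho" (len 33), cursors c1@6 c2@21 c4@21 c3@32, authorship 111111...242424242424.....333333.

Answer: 6 21 32 21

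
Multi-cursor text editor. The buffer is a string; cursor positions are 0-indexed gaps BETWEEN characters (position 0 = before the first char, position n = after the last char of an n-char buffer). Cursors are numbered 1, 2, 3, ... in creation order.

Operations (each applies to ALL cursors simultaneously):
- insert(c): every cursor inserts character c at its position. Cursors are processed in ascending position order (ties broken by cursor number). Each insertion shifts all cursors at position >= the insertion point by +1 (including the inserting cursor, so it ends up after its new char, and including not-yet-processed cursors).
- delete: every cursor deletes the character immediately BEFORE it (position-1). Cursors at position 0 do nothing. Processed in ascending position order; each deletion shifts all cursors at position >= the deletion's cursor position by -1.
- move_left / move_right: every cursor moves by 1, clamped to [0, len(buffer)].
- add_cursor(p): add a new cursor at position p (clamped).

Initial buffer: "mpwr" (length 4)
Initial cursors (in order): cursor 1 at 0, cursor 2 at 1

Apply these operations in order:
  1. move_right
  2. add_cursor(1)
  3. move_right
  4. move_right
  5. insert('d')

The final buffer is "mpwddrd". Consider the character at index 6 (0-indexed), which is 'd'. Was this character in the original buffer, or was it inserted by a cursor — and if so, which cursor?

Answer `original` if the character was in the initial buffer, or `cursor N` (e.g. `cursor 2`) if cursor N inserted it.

Answer: cursor 2

Derivation:
After op 1 (move_right): buffer="mpwr" (len 4), cursors c1@1 c2@2, authorship ....
After op 2 (add_cursor(1)): buffer="mpwr" (len 4), cursors c1@1 c3@1 c2@2, authorship ....
After op 3 (move_right): buffer="mpwr" (len 4), cursors c1@2 c3@2 c2@3, authorship ....
After op 4 (move_right): buffer="mpwr" (len 4), cursors c1@3 c3@3 c2@4, authorship ....
After op 5 (insert('d')): buffer="mpwddrd" (len 7), cursors c1@5 c3@5 c2@7, authorship ...13.2
Authorship (.=original, N=cursor N): . . . 1 3 . 2
Index 6: author = 2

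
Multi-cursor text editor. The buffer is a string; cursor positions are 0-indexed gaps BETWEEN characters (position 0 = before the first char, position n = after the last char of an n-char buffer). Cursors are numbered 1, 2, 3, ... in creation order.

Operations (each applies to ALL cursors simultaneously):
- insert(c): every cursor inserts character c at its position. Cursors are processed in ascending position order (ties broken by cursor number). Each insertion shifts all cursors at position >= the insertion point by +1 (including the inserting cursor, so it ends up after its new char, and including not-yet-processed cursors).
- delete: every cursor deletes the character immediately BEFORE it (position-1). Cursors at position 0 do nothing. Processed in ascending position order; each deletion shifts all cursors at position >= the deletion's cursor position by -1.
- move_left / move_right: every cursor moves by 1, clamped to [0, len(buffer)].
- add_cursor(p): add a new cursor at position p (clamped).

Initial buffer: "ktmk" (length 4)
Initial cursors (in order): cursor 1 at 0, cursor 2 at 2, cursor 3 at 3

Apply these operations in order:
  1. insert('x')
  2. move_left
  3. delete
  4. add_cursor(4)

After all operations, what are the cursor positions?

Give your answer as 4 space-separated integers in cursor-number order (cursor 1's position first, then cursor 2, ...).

Answer: 0 2 3 4

Derivation:
After op 1 (insert('x')): buffer="xktxmxk" (len 7), cursors c1@1 c2@4 c3@6, authorship 1..2.3.
After op 2 (move_left): buffer="xktxmxk" (len 7), cursors c1@0 c2@3 c3@5, authorship 1..2.3.
After op 3 (delete): buffer="xkxxk" (len 5), cursors c1@0 c2@2 c3@3, authorship 1.23.
After op 4 (add_cursor(4)): buffer="xkxxk" (len 5), cursors c1@0 c2@2 c3@3 c4@4, authorship 1.23.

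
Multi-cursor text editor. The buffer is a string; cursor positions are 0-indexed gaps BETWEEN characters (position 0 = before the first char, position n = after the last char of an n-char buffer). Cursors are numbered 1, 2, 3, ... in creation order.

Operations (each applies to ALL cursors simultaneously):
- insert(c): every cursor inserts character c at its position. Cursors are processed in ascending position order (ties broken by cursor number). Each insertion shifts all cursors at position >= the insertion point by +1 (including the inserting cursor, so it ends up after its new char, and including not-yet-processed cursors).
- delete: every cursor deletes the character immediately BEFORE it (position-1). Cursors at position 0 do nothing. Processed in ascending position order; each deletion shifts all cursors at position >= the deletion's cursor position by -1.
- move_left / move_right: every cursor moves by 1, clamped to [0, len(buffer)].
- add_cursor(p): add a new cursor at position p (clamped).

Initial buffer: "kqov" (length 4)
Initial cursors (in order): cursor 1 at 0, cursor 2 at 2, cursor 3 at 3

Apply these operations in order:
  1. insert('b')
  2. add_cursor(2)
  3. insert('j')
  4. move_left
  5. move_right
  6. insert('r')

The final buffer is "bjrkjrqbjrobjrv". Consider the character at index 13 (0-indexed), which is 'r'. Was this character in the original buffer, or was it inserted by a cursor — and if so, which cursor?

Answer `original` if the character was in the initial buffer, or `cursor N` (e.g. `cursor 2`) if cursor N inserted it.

After op 1 (insert('b')): buffer="bkqbobv" (len 7), cursors c1@1 c2@4 c3@6, authorship 1..2.3.
After op 2 (add_cursor(2)): buffer="bkqbobv" (len 7), cursors c1@1 c4@2 c2@4 c3@6, authorship 1..2.3.
After op 3 (insert('j')): buffer="bjkjqbjobjv" (len 11), cursors c1@2 c4@4 c2@7 c3@10, authorship 11.4.22.33.
After op 4 (move_left): buffer="bjkjqbjobjv" (len 11), cursors c1@1 c4@3 c2@6 c3@9, authorship 11.4.22.33.
After op 5 (move_right): buffer="bjkjqbjobjv" (len 11), cursors c1@2 c4@4 c2@7 c3@10, authorship 11.4.22.33.
After op 6 (insert('r')): buffer="bjrkjrqbjrobjrv" (len 15), cursors c1@3 c4@6 c2@10 c3@14, authorship 111.44.222.333.
Authorship (.=original, N=cursor N): 1 1 1 . 4 4 . 2 2 2 . 3 3 3 .
Index 13: author = 3

Answer: cursor 3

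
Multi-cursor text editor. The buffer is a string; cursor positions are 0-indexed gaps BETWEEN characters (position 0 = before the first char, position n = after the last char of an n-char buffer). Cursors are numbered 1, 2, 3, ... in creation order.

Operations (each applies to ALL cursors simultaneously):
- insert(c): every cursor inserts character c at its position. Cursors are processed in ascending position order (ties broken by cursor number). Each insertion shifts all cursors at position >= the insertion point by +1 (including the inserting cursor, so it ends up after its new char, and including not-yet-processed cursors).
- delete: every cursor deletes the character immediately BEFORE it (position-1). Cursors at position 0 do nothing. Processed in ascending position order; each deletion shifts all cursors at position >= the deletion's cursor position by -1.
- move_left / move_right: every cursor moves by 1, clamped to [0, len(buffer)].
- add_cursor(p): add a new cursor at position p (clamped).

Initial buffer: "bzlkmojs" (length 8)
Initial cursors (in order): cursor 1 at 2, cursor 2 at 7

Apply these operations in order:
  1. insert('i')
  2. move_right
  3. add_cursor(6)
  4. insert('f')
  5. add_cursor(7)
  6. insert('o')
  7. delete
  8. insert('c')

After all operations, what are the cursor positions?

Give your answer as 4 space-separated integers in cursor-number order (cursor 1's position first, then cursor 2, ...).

Answer: 6 17 11 9

Derivation:
After op 1 (insert('i')): buffer="bzilkmojis" (len 10), cursors c1@3 c2@9, authorship ..1.....2.
After op 2 (move_right): buffer="bzilkmojis" (len 10), cursors c1@4 c2@10, authorship ..1.....2.
After op 3 (add_cursor(6)): buffer="bzilkmojis" (len 10), cursors c1@4 c3@6 c2@10, authorship ..1.....2.
After op 4 (insert('f')): buffer="bzilfkmfojisf" (len 13), cursors c1@5 c3@8 c2@13, authorship ..1.1..3..2.2
After op 5 (add_cursor(7)): buffer="bzilfkmfojisf" (len 13), cursors c1@5 c4@7 c3@8 c2@13, authorship ..1.1..3..2.2
After op 6 (insert('o')): buffer="bzilfokmofoojisfo" (len 17), cursors c1@6 c4@9 c3@11 c2@17, authorship ..1.11..433..2.22
After op 7 (delete): buffer="bzilfkmfojisf" (len 13), cursors c1@5 c4@7 c3@8 c2@13, authorship ..1.1..3..2.2
After op 8 (insert('c')): buffer="bzilfckmcfcojisfc" (len 17), cursors c1@6 c4@9 c3@11 c2@17, authorship ..1.11..433..2.22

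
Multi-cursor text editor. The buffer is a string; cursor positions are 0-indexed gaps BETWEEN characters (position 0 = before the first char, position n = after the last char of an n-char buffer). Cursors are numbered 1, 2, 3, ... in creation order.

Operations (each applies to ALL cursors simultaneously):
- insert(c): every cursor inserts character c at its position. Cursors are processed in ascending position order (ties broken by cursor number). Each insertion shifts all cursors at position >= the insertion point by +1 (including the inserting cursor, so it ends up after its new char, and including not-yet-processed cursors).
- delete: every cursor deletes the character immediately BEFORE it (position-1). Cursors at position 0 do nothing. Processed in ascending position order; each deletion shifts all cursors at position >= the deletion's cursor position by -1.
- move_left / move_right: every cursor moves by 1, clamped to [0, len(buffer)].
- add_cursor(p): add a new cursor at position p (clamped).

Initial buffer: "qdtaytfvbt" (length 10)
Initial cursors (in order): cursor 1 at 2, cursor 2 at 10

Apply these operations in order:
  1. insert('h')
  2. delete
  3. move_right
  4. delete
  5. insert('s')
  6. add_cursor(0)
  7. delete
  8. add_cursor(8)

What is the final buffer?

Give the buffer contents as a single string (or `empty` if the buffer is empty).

Answer: qdaytfvb

Derivation:
After op 1 (insert('h')): buffer="qdhtaytfvbth" (len 12), cursors c1@3 c2@12, authorship ..1........2
After op 2 (delete): buffer="qdtaytfvbt" (len 10), cursors c1@2 c2@10, authorship ..........
After op 3 (move_right): buffer="qdtaytfvbt" (len 10), cursors c1@3 c2@10, authorship ..........
After op 4 (delete): buffer="qdaytfvb" (len 8), cursors c1@2 c2@8, authorship ........
After op 5 (insert('s')): buffer="qdsaytfvbs" (len 10), cursors c1@3 c2@10, authorship ..1......2
After op 6 (add_cursor(0)): buffer="qdsaytfvbs" (len 10), cursors c3@0 c1@3 c2@10, authorship ..1......2
After op 7 (delete): buffer="qdaytfvb" (len 8), cursors c3@0 c1@2 c2@8, authorship ........
After op 8 (add_cursor(8)): buffer="qdaytfvb" (len 8), cursors c3@0 c1@2 c2@8 c4@8, authorship ........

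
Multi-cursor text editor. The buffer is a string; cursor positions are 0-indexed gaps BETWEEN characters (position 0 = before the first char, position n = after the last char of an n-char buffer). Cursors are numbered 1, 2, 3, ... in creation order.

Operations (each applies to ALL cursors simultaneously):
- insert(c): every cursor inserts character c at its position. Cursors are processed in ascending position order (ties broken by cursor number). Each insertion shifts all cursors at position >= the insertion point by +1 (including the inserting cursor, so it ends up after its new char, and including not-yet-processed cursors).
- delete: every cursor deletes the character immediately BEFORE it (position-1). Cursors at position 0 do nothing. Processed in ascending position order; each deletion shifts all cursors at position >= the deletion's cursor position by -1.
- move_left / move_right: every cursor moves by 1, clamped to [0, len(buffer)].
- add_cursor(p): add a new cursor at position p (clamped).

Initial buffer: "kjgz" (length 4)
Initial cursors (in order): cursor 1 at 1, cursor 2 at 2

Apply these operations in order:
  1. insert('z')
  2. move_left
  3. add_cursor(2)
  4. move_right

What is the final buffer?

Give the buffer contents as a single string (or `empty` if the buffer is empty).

After op 1 (insert('z')): buffer="kzjzgz" (len 6), cursors c1@2 c2@4, authorship .1.2..
After op 2 (move_left): buffer="kzjzgz" (len 6), cursors c1@1 c2@3, authorship .1.2..
After op 3 (add_cursor(2)): buffer="kzjzgz" (len 6), cursors c1@1 c3@2 c2@3, authorship .1.2..
After op 4 (move_right): buffer="kzjzgz" (len 6), cursors c1@2 c3@3 c2@4, authorship .1.2..

Answer: kzjzgz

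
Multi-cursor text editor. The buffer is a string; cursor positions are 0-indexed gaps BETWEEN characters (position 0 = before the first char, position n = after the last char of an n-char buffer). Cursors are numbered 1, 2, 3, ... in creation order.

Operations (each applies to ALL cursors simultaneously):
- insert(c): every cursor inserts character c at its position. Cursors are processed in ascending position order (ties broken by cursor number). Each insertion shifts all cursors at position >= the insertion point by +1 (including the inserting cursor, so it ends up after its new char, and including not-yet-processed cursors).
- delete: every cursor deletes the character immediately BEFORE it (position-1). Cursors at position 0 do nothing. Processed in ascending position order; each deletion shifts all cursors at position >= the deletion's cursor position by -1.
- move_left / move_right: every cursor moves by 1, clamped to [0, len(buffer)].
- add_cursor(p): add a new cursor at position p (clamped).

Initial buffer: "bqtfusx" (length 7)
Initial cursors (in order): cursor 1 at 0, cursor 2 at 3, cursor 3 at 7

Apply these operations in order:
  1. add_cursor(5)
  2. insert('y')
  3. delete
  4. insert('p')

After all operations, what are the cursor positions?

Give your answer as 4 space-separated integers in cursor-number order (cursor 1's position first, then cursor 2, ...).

Answer: 1 5 11 8

Derivation:
After op 1 (add_cursor(5)): buffer="bqtfusx" (len 7), cursors c1@0 c2@3 c4@5 c3@7, authorship .......
After op 2 (insert('y')): buffer="ybqtyfuysxy" (len 11), cursors c1@1 c2@5 c4@8 c3@11, authorship 1...2..4..3
After op 3 (delete): buffer="bqtfusx" (len 7), cursors c1@0 c2@3 c4@5 c3@7, authorship .......
After op 4 (insert('p')): buffer="pbqtpfupsxp" (len 11), cursors c1@1 c2@5 c4@8 c3@11, authorship 1...2..4..3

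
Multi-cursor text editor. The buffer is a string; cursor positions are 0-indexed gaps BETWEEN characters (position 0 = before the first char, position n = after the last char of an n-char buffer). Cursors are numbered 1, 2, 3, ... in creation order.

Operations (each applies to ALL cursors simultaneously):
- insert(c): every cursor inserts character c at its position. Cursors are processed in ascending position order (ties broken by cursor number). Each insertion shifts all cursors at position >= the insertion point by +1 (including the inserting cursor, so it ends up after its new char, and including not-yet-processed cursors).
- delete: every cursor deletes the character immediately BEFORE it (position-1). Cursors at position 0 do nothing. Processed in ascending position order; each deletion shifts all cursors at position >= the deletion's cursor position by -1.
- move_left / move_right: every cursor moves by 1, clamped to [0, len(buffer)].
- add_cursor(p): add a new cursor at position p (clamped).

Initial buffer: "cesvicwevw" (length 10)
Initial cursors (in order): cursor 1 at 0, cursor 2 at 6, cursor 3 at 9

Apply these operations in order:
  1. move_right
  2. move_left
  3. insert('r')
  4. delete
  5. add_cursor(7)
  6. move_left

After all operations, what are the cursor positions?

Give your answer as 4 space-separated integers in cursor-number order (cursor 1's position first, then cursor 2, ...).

Answer: 0 5 8 6

Derivation:
After op 1 (move_right): buffer="cesvicwevw" (len 10), cursors c1@1 c2@7 c3@10, authorship ..........
After op 2 (move_left): buffer="cesvicwevw" (len 10), cursors c1@0 c2@6 c3@9, authorship ..........
After op 3 (insert('r')): buffer="rcesvicrwevrw" (len 13), cursors c1@1 c2@8 c3@12, authorship 1......2...3.
After op 4 (delete): buffer="cesvicwevw" (len 10), cursors c1@0 c2@6 c3@9, authorship ..........
After op 5 (add_cursor(7)): buffer="cesvicwevw" (len 10), cursors c1@0 c2@6 c4@7 c3@9, authorship ..........
After op 6 (move_left): buffer="cesvicwevw" (len 10), cursors c1@0 c2@5 c4@6 c3@8, authorship ..........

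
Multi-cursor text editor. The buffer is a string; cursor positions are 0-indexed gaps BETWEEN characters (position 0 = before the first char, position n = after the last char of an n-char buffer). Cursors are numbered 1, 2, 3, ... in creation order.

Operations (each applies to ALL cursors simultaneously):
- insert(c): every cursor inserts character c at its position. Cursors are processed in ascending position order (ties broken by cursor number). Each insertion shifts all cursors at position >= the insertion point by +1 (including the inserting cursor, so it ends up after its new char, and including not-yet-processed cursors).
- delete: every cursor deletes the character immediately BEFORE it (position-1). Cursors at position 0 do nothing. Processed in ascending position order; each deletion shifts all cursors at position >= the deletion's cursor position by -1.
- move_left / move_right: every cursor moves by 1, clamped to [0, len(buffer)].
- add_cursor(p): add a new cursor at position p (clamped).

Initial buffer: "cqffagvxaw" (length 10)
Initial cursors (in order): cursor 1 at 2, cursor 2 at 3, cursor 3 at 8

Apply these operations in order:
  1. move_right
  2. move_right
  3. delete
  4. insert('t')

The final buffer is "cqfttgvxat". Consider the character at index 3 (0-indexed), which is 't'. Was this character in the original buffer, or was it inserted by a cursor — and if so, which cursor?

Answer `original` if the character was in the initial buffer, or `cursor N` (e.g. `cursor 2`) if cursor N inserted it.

After op 1 (move_right): buffer="cqffagvxaw" (len 10), cursors c1@3 c2@4 c3@9, authorship ..........
After op 2 (move_right): buffer="cqffagvxaw" (len 10), cursors c1@4 c2@5 c3@10, authorship ..........
After op 3 (delete): buffer="cqfgvxa" (len 7), cursors c1@3 c2@3 c3@7, authorship .......
After op 4 (insert('t')): buffer="cqfttgvxat" (len 10), cursors c1@5 c2@5 c3@10, authorship ...12....3
Authorship (.=original, N=cursor N): . . . 1 2 . . . . 3
Index 3: author = 1

Answer: cursor 1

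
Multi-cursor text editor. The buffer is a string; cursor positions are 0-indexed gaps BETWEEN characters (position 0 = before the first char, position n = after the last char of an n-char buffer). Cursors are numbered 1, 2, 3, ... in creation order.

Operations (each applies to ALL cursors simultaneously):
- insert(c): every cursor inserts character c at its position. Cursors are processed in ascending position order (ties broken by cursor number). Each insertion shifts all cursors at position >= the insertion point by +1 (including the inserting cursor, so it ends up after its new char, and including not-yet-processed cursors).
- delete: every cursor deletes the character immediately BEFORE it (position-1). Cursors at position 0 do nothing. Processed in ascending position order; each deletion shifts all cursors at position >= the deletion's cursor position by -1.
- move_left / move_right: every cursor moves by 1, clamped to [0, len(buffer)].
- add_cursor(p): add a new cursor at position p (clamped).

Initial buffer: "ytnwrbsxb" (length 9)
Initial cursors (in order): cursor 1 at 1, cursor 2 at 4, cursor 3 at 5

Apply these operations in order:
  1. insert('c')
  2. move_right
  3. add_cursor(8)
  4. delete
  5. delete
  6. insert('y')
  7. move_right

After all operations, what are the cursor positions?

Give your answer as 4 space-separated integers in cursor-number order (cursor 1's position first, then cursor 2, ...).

After op 1 (insert('c')): buffer="yctnwcrcbsxb" (len 12), cursors c1@2 c2@6 c3@8, authorship .1...2.3....
After op 2 (move_right): buffer="yctnwcrcbsxb" (len 12), cursors c1@3 c2@7 c3@9, authorship .1...2.3....
After op 3 (add_cursor(8)): buffer="yctnwcrcbsxb" (len 12), cursors c1@3 c2@7 c4@8 c3@9, authorship .1...2.3....
After op 4 (delete): buffer="ycnwcsxb" (len 8), cursors c1@2 c2@5 c3@5 c4@5, authorship .1..2...
After op 5 (delete): buffer="ysxb" (len 4), cursors c1@1 c2@1 c3@1 c4@1, authorship ....
After op 6 (insert('y')): buffer="yyyyysxb" (len 8), cursors c1@5 c2@5 c3@5 c4@5, authorship .1234...
After op 7 (move_right): buffer="yyyyysxb" (len 8), cursors c1@6 c2@6 c3@6 c4@6, authorship .1234...

Answer: 6 6 6 6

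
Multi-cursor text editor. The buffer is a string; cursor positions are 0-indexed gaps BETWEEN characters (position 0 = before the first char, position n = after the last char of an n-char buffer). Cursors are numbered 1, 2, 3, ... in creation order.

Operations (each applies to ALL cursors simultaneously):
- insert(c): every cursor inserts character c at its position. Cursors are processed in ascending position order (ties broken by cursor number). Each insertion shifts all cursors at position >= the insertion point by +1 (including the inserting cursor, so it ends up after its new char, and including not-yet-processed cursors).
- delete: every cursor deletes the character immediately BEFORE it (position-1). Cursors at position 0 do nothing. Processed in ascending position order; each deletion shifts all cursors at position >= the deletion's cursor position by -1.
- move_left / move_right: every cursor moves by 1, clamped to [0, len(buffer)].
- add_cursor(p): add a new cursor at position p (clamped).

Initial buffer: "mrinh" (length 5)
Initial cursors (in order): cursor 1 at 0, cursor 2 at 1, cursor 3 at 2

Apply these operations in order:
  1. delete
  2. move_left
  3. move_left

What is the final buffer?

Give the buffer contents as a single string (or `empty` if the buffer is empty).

After op 1 (delete): buffer="inh" (len 3), cursors c1@0 c2@0 c3@0, authorship ...
After op 2 (move_left): buffer="inh" (len 3), cursors c1@0 c2@0 c3@0, authorship ...
After op 3 (move_left): buffer="inh" (len 3), cursors c1@0 c2@0 c3@0, authorship ...

Answer: inh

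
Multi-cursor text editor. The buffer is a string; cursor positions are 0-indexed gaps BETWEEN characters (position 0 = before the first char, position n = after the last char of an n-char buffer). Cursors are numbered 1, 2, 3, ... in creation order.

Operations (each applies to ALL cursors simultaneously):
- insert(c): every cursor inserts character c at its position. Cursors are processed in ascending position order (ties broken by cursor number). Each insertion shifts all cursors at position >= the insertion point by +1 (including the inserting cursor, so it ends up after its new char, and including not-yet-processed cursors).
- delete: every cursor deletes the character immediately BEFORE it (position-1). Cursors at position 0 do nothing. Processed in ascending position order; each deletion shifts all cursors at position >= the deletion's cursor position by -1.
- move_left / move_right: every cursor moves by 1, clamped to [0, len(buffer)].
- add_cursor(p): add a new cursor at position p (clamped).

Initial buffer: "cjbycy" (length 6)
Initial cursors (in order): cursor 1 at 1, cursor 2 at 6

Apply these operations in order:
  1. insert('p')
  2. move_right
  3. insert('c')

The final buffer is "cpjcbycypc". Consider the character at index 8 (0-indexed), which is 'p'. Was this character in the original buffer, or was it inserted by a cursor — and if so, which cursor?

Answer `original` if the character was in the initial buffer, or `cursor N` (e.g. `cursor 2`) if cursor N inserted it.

Answer: cursor 2

Derivation:
After op 1 (insert('p')): buffer="cpjbycyp" (len 8), cursors c1@2 c2@8, authorship .1.....2
After op 2 (move_right): buffer="cpjbycyp" (len 8), cursors c1@3 c2@8, authorship .1.....2
After op 3 (insert('c')): buffer="cpjcbycypc" (len 10), cursors c1@4 c2@10, authorship .1.1....22
Authorship (.=original, N=cursor N): . 1 . 1 . . . . 2 2
Index 8: author = 2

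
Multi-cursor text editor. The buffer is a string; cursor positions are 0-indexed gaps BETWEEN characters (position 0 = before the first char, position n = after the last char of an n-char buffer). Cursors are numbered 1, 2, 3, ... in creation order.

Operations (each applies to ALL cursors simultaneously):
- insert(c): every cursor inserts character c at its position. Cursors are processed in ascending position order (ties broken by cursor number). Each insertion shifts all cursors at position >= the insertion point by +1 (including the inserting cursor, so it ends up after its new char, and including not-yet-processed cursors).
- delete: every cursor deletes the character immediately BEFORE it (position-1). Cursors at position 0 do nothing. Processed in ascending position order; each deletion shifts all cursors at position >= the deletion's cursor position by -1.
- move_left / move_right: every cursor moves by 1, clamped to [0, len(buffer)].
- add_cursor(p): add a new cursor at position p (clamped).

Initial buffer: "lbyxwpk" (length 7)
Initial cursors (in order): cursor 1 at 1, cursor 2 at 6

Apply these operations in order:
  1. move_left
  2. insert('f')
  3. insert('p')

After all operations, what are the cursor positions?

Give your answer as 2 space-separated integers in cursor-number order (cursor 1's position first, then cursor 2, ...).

Answer: 2 9

Derivation:
After op 1 (move_left): buffer="lbyxwpk" (len 7), cursors c1@0 c2@5, authorship .......
After op 2 (insert('f')): buffer="flbyxwfpk" (len 9), cursors c1@1 c2@7, authorship 1.....2..
After op 3 (insert('p')): buffer="fplbyxwfppk" (len 11), cursors c1@2 c2@9, authorship 11.....22..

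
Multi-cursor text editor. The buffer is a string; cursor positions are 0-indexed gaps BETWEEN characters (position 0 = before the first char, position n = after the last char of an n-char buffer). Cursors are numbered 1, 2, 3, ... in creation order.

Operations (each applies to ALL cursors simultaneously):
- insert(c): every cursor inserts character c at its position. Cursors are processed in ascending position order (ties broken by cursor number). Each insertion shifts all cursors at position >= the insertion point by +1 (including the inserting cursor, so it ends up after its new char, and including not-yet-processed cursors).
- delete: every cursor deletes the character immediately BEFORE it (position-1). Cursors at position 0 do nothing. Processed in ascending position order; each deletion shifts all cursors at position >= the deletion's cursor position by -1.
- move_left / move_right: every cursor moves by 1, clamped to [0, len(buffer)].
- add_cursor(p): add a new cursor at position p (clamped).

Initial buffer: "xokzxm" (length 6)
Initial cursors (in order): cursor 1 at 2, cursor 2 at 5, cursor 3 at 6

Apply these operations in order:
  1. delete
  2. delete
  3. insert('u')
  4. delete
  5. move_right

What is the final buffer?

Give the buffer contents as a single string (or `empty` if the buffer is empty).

Answer: empty

Derivation:
After op 1 (delete): buffer="xkz" (len 3), cursors c1@1 c2@3 c3@3, authorship ...
After op 2 (delete): buffer="" (len 0), cursors c1@0 c2@0 c3@0, authorship 
After op 3 (insert('u')): buffer="uuu" (len 3), cursors c1@3 c2@3 c3@3, authorship 123
After op 4 (delete): buffer="" (len 0), cursors c1@0 c2@0 c3@0, authorship 
After op 5 (move_right): buffer="" (len 0), cursors c1@0 c2@0 c3@0, authorship 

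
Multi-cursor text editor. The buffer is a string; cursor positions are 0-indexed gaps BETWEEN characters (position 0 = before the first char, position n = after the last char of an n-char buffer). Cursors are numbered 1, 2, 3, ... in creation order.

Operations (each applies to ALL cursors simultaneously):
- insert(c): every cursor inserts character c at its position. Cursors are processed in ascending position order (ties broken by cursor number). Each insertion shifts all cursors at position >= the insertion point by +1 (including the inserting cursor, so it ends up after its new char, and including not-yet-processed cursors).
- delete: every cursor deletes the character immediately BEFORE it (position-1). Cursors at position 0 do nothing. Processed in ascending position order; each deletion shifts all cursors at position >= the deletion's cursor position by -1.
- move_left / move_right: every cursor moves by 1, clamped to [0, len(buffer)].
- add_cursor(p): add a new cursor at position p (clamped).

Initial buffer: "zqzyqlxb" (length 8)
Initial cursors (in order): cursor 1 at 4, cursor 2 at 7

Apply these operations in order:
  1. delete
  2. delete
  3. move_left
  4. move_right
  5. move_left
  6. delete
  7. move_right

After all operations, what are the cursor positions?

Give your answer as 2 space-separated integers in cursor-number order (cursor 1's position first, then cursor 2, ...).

After op 1 (delete): buffer="zqzqlb" (len 6), cursors c1@3 c2@5, authorship ......
After op 2 (delete): buffer="zqqb" (len 4), cursors c1@2 c2@3, authorship ....
After op 3 (move_left): buffer="zqqb" (len 4), cursors c1@1 c2@2, authorship ....
After op 4 (move_right): buffer="zqqb" (len 4), cursors c1@2 c2@3, authorship ....
After op 5 (move_left): buffer="zqqb" (len 4), cursors c1@1 c2@2, authorship ....
After op 6 (delete): buffer="qb" (len 2), cursors c1@0 c2@0, authorship ..
After op 7 (move_right): buffer="qb" (len 2), cursors c1@1 c2@1, authorship ..

Answer: 1 1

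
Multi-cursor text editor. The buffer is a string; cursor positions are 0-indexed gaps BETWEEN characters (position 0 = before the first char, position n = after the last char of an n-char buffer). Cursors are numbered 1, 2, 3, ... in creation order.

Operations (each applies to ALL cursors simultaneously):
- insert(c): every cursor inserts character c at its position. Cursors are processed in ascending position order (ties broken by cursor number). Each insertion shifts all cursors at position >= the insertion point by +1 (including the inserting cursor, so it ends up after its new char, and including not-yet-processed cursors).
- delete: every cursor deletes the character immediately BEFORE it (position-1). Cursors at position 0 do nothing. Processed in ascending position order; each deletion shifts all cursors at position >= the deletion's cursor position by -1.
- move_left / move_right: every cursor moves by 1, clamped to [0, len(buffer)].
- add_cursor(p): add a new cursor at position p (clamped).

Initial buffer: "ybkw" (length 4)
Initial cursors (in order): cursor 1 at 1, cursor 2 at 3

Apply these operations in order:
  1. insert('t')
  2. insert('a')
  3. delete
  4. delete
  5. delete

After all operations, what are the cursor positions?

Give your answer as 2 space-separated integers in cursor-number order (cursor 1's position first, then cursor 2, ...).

After op 1 (insert('t')): buffer="ytbktw" (len 6), cursors c1@2 c2@5, authorship .1..2.
After op 2 (insert('a')): buffer="ytabktaw" (len 8), cursors c1@3 c2@7, authorship .11..22.
After op 3 (delete): buffer="ytbktw" (len 6), cursors c1@2 c2@5, authorship .1..2.
After op 4 (delete): buffer="ybkw" (len 4), cursors c1@1 c2@3, authorship ....
After op 5 (delete): buffer="bw" (len 2), cursors c1@0 c2@1, authorship ..

Answer: 0 1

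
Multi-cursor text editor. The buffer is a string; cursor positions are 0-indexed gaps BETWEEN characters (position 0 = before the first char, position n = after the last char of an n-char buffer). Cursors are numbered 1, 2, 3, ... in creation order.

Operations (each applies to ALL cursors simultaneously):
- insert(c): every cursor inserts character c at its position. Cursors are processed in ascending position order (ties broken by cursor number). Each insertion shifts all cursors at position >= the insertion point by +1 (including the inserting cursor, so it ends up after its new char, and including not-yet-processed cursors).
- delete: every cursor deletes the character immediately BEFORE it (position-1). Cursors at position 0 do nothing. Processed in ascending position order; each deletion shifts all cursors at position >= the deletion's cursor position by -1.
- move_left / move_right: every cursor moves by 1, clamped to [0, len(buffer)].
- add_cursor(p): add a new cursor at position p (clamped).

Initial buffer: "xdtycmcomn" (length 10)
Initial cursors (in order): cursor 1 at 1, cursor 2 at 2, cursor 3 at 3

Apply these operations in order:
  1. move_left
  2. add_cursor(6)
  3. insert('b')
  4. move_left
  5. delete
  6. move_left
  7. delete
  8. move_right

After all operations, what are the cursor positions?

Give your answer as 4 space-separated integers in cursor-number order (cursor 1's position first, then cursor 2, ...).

Answer: 1 1 1 4

Derivation:
After op 1 (move_left): buffer="xdtycmcomn" (len 10), cursors c1@0 c2@1 c3@2, authorship ..........
After op 2 (add_cursor(6)): buffer="xdtycmcomn" (len 10), cursors c1@0 c2@1 c3@2 c4@6, authorship ..........
After op 3 (insert('b')): buffer="bxbdbtycmbcomn" (len 14), cursors c1@1 c2@3 c3@5 c4@10, authorship 1.2.3....4....
After op 4 (move_left): buffer="bxbdbtycmbcomn" (len 14), cursors c1@0 c2@2 c3@4 c4@9, authorship 1.2.3....4....
After op 5 (delete): buffer="bbbtycbcomn" (len 11), cursors c1@0 c2@1 c3@2 c4@6, authorship 123...4....
After op 6 (move_left): buffer="bbbtycbcomn" (len 11), cursors c1@0 c2@0 c3@1 c4@5, authorship 123...4....
After op 7 (delete): buffer="bbtcbcomn" (len 9), cursors c1@0 c2@0 c3@0 c4@3, authorship 23..4....
After op 8 (move_right): buffer="bbtcbcomn" (len 9), cursors c1@1 c2@1 c3@1 c4@4, authorship 23..4....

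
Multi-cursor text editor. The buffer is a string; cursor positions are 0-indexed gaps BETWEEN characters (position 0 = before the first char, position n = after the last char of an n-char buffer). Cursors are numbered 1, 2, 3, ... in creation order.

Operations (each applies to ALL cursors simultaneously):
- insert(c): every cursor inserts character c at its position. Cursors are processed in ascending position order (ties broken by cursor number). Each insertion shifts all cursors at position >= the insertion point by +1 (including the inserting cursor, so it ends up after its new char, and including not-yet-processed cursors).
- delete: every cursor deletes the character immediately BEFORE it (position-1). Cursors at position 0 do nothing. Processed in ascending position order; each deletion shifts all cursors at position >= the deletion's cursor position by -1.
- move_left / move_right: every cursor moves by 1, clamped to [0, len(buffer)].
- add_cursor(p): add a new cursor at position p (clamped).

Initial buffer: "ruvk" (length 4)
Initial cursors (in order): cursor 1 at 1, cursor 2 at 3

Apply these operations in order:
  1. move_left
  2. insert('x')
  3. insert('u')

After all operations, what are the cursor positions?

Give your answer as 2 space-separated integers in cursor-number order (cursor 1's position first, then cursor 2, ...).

After op 1 (move_left): buffer="ruvk" (len 4), cursors c1@0 c2@2, authorship ....
After op 2 (insert('x')): buffer="xruxvk" (len 6), cursors c1@1 c2@4, authorship 1..2..
After op 3 (insert('u')): buffer="xuruxuvk" (len 8), cursors c1@2 c2@6, authorship 11..22..

Answer: 2 6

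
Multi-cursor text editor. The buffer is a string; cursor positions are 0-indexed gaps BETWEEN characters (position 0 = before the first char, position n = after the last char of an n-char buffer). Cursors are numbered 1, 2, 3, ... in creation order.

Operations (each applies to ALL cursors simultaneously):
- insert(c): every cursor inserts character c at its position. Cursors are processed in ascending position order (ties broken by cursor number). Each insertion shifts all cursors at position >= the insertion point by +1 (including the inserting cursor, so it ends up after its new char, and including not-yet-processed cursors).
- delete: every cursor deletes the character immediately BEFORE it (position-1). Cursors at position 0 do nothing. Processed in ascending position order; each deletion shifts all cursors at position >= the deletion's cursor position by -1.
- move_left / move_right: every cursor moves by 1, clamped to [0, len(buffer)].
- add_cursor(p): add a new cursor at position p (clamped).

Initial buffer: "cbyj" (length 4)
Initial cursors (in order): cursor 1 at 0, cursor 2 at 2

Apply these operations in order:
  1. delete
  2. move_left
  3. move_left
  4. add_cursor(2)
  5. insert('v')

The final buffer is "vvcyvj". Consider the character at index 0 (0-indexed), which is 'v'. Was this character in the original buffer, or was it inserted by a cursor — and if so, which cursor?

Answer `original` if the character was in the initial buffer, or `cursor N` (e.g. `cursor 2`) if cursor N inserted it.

Answer: cursor 1

Derivation:
After op 1 (delete): buffer="cyj" (len 3), cursors c1@0 c2@1, authorship ...
After op 2 (move_left): buffer="cyj" (len 3), cursors c1@0 c2@0, authorship ...
After op 3 (move_left): buffer="cyj" (len 3), cursors c1@0 c2@0, authorship ...
After op 4 (add_cursor(2)): buffer="cyj" (len 3), cursors c1@0 c2@0 c3@2, authorship ...
After op 5 (insert('v')): buffer="vvcyvj" (len 6), cursors c1@2 c2@2 c3@5, authorship 12..3.
Authorship (.=original, N=cursor N): 1 2 . . 3 .
Index 0: author = 1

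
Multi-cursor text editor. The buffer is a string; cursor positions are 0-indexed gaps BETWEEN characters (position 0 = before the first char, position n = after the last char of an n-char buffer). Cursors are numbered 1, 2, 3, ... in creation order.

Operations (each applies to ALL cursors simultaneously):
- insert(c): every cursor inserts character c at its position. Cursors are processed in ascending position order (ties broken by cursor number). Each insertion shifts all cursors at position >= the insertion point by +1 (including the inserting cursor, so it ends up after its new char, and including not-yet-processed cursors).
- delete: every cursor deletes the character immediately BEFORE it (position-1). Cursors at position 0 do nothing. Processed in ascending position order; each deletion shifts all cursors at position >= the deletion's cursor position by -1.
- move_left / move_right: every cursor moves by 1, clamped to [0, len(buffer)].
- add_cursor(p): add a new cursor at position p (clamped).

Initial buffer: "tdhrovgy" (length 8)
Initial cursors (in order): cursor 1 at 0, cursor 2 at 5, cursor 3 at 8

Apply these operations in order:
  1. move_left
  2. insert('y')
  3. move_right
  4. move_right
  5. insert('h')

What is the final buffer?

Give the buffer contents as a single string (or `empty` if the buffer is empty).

After op 1 (move_left): buffer="tdhrovgy" (len 8), cursors c1@0 c2@4 c3@7, authorship ........
After op 2 (insert('y')): buffer="ytdhryovgyy" (len 11), cursors c1@1 c2@6 c3@10, authorship 1....2...3.
After op 3 (move_right): buffer="ytdhryovgyy" (len 11), cursors c1@2 c2@7 c3@11, authorship 1....2...3.
After op 4 (move_right): buffer="ytdhryovgyy" (len 11), cursors c1@3 c2@8 c3@11, authorship 1....2...3.
After op 5 (insert('h')): buffer="ytdhhryovhgyyh" (len 14), cursors c1@4 c2@10 c3@14, authorship 1..1..2..2.3.3

Answer: ytdhhryovhgyyh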